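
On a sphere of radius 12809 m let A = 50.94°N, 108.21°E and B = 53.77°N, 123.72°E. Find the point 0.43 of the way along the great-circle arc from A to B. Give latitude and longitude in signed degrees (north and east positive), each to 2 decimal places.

52.40°, 114.63°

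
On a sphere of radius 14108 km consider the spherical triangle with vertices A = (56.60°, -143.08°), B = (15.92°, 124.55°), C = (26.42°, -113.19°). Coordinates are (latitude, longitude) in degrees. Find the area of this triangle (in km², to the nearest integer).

72040326 km²

Side lengths (central angles): a = 1.9152, b = 0.6454, c = 1.3622 rad; semiperimeter s = 1.9614.
By l'Huilier's theorem, tan(E/4) = √[tan(s/2) tan((s−a)/2) tan((s−b)/2) tan((s−c)/2)], giving spherical excess E = 0.3619 rad.
Area = E·R² = 0.3619 × (14108)² ≈ 72040326 km².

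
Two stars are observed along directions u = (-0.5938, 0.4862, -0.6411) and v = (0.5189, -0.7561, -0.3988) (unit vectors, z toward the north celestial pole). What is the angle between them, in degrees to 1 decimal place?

114.8°

u·v = -0.4201; |u| = 1.0000, |v| = 1.0000.
cos θ = (u·v)/(|u||v|) = -0.4201, so θ = 114.8°.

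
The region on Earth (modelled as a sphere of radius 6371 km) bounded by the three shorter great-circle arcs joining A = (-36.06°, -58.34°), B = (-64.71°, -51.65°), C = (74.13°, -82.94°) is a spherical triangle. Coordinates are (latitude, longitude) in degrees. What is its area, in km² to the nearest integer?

964164 km²

Side lengths (central angles): a = 2.4494, b = 1.9446, c = 0.5049 rad; semiperimeter s = 2.4495.
By l'Huilier's theorem, tan(E/4) = √[tan(s/2) tan((s−a)/2) tan((s−b)/2) tan((s−c)/2)], giving spherical excess E = 0.0238 rad.
Area = E·R² = 0.0238 × (6371)² ≈ 964164 km².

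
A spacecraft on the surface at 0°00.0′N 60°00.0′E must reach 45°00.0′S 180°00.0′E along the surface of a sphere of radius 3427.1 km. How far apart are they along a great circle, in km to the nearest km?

In radians: φ₁ = 0.0000, φ₂ = -0.7854, Δλ = 120.000° = 2.0944 rad.
Haversine: a = sin²(Δφ/2) + cos φ₁ cos φ₂ sin²(Δλ/2) = 0.1464 + (1.0000)(0.7071)(0.7500) = 0.67678.
Central angle c = 2·arcsin(√a) = 1.93216 rad.
Distance = R·c = 3427.1 × 1.9322 ≈ 6622 km.

6622 km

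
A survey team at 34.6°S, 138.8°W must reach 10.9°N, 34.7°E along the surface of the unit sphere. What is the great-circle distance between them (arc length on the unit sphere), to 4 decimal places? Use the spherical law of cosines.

2.7152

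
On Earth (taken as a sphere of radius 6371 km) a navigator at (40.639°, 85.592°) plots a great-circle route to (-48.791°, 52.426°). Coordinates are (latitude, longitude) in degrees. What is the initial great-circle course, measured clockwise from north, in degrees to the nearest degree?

With φ₁ = 0.7093, φ₂ = -0.8516, Δλ = -0.5789 rad, the forward-azimuth formula gives
θ = atan2( sin Δλ cos φ₂ , cos φ₁ sin φ₂ − sin φ₁ cos φ₂ cos Δλ ) = atan2(-0.3604, -0.9300) = -158.82°.
Adding 360° brings this into [0°, 360°): 201°.

201°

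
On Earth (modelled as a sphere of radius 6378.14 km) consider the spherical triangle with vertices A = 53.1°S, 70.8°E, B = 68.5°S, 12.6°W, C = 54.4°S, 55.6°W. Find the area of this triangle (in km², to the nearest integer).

842248 km²

Side lengths (central angles): a = 0.4213, b = 1.1121, c = 0.6930 rad; semiperimeter s = 1.1132.
By l'Huilier's theorem, tan(E/4) = √[tan(s/2) tan((s−a)/2) tan((s−b)/2) tan((s−c)/2)], giving spherical excess E = 0.0207 rad.
Area = E·R² = 0.0207 × (6378.14)² ≈ 842248 km².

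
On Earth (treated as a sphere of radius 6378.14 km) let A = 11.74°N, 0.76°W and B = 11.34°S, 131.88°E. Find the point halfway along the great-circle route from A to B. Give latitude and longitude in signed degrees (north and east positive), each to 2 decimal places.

The central angle between A and B is δ = 2.3327 rad.
With f = 0.5, the slerp weights are sin((1−f)δ)/sin δ = 1.2706 and sin(fδ)/sin δ = 1.2706.
Weighted sum of the unit vectors: (1.2706)·(0.9790,-0.0130,0.2035) + (1.2706)·(-0.6545,0.7300,-0.1966) = (0.4122, 0.9110, 0.0087).
Converting back: φ = atan2(z, √(x²+y²)) = 0.50°, λ = atan2(y, x) = 65.65°.

0.50°, 65.65°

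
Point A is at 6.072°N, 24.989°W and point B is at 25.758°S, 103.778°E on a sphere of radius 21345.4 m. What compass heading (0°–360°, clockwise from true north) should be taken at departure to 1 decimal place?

117.9°

Δλ = 128.767° = 2.2474 rad.
y = sin Δλ · cos φ₂ = (0.7797)(0.9006) = 0.7022
x = cos φ₁ sin φ₂ − sin φ₁ cos φ₂ cos Δλ = (0.9944)(-0.4346) − (0.1058)(0.9006)(-0.6262) = -0.3725
θ = atan2(y, x) = 117.94°, so the bearing is 117.9°.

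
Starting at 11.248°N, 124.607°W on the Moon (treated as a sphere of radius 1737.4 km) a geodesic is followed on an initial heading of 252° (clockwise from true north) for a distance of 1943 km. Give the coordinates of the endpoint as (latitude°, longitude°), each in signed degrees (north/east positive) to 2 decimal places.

Angular distance δ = d/R = 1943/1737.4 = 1.11834 rad; initial bearing θ = 4.3982 rad.
sin φ₂ = sin φ₁ cos δ + cos φ₁ sin δ cos θ = (0.1951)(0.4372) + (0.9808)(0.8994)(-0.3090) = -0.1873, so φ₂ = -10.80°.
Δλ = atan2(sin θ sin δ cos φ₁, cos δ − sin φ₁ sin φ₂) = atan2(-0.8389, 0.4737) = -60.548°.
λ₂ = -124.607° − 60.548° = -185.16° → 174.84° after wrapping to (−180°, 180°].

-10.80°, 174.84°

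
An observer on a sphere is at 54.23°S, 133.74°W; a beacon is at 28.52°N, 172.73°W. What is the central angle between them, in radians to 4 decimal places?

1.5590 rad

Let φ₁ = -0.9465 rad, φ₂ = 0.4978 rad, and Δλ = -0.6805 rad.
cos c = sin φ₁ sin φ₂ + cos φ₁ cos φ₂ cos Δλ = (-0.8114)(0.4775) + (0.5845)(0.8787)(0.7773) = 0.01180,
so c = arccos(0.01180) = 1.55900 rad.
So the angular separation is 1.5590 rad.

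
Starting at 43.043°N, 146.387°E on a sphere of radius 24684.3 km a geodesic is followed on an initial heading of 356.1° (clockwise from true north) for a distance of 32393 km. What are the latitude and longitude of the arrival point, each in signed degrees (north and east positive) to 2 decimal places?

61.57°, -25.67°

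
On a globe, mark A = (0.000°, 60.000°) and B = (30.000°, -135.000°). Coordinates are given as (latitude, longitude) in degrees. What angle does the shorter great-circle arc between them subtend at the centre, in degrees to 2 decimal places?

146.77°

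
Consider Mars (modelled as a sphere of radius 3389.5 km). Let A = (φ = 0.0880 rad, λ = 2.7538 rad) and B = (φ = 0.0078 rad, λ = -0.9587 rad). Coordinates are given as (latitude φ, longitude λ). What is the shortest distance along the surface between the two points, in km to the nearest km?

8689 km

Let φ₁ = 0.0880 rad, φ₂ = 0.0078 rad, and Δλ = 2.5707 rad.
cos c = sin φ₁ sin φ₂ + cos φ₁ cos φ₂ cos Δλ = (0.0879)(0.0078) + (0.9961)(1.0000)(-0.8414) = -0.83744,
so c = arccos(-0.83744) = 2.56339 rad.
Distance = R·c = 3389.5 × 2.5634 ≈ 8689 km.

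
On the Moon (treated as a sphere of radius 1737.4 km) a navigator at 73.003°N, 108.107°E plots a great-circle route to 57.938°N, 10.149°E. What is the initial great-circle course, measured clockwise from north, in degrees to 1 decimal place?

With φ₁ = 1.2741, φ₂ = 1.0112, Δλ = -1.7097 rad, the forward-azimuth formula gives
θ = atan2( sin Δλ cos φ₂ , cos φ₁ sin φ₂ − sin φ₁ cos φ₂ cos Δλ ) = atan2(-0.5257, 0.3180) = -58.83°.
Adding 360° brings this into [0°, 360°): 301.2°.

301.2°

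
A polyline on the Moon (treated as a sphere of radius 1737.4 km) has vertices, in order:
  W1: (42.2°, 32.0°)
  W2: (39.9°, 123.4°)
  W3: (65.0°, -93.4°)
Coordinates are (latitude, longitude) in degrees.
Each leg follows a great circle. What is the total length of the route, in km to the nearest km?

Leg W1→W2: central angle 1.1407 rad, distance 1981.8 km.
Leg W2→W3: central angle 1.2432 rad, distance 2160.0 km.
Total: 1981.8 + 2160.0 ≈ 4142 km.

4142 km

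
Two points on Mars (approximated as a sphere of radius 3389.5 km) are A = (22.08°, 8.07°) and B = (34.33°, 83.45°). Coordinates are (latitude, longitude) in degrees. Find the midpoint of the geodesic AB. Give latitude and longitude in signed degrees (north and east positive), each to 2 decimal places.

34.10°, 43.21°

Central angle δ = 1.1537 rad. Interpolating on the sphere with fraction f = 0.5:
P = [sin((1−f)δ)·A + sin(fδ)·B] / sin δ = 0.5965·A + 0.5965·B in Cartesian coordinates,
giving P = (0.6035, 0.5670, 0.5606), i.e. latitude 34.10°, longitude 43.21°.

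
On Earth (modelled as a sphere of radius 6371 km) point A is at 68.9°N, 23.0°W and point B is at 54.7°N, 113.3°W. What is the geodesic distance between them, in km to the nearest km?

4504 km

With latitudes φ₁ = 68.900°, φ₂ = 54.700° and longitude difference Δλ = -90.300°:
cos c = sin φ₁ sin φ₂ + cos φ₁ cos φ₂ cos Δλ = (0.9330)(0.8161) + (0.3600)(0.5779)(-0.0052) = 0.76033,
so c = arccos(0.76033) = 0.70698 rad.
Distance = R·c = 6371 × 0.7070 ≈ 4504 km.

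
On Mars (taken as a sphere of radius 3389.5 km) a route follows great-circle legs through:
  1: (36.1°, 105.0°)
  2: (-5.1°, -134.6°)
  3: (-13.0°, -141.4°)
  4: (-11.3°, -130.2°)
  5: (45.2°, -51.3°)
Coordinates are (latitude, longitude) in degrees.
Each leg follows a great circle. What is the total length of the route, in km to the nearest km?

Leg 1→2: central angle 2.0484 rad, distance 6943.0 km.
Leg 2→3: central angle 0.1809 rad, distance 613.2 km.
Leg 3→4: central angle 0.1934 rad, distance 655.4 km.
Leg 4→5: central angle 1.5768 rad, distance 5344.6 km.
Total: 6943.0 + 613.2 + 655.4 + 5344.6 ≈ 13556 km.

13556 km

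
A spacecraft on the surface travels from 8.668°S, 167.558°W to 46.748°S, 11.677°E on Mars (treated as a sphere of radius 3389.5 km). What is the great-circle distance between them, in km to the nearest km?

7370 km

With latitudes φ₁ = -8.668°, φ₂ = -46.748° and longitude difference Δλ = 179.235°:
Haversine: a = sin²(Δφ/2) + cos φ₁ cos φ₂ sin²(Δλ/2) = 0.1064 + (0.9886)(0.6852)(1.0000) = 0.78378.
Central angle c = 2·arcsin(√a) = 2.17433 rad.
Distance = R·c = 3389.5 × 2.1743 ≈ 7370 km.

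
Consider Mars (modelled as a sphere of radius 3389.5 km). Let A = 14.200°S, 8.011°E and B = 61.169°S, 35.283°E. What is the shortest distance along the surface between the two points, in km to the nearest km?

3012 km

Let φ₁ = -0.2478 rad, φ₂ = -1.0676 rad, and Δλ = 0.4760 rad.
cos c = sin φ₁ sin φ₂ + cos φ₁ cos φ₂ cos Δλ = (-0.2453)(-0.8760) + (0.9694)(0.4822)(0.8888) = 0.63043,
so c = arccos(0.63043) = 0.88869 rad.
Distance = R·c = 3389.5 × 0.8887 ≈ 3012 km.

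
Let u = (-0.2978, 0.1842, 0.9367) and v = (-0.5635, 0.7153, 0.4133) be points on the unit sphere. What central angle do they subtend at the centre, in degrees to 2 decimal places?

u·v = 0.6867; |u| = 1.0000, |v| = 1.0000.
cos θ = (u·v)/(|u||v|) = 0.6867, so θ = 46.63°.

46.63°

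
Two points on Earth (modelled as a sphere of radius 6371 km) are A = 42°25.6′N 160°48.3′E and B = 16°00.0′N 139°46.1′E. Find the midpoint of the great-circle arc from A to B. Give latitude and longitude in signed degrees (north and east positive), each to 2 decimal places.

The central angle between A and B is δ = 0.5582 rad.
With f = 0.5, the slerp weights are sin((1−f)δ)/sin δ = 0.5201 and sin(fδ)/sin δ = 0.5201.
Weighted sum of the unit vectors: (0.5201)·(-0.6971,0.2427,0.6746) + (0.5201)·(-0.7339,0.6209,0.2756) = (-0.7443, 0.4492, 0.4943).
Converting back: φ = atan2(z, √(x²+y²)) = 29.62°, λ = atan2(y, x) = 148.89°.

29.62°, 148.89°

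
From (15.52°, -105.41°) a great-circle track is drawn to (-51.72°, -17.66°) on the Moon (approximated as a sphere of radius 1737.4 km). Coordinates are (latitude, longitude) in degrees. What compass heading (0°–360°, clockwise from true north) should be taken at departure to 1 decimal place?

With φ₁ = 0.2709, φ₂ = -0.9027, Δλ = 1.5315 rad, the forward-azimuth formula gives
θ = atan2( sin Δλ cos φ₂ , cos φ₁ sin φ₂ − sin φ₁ cos φ₂ cos Δλ ) = atan2(0.6190, -0.7629) = 140.94°.
So the initial bearing is 140.9°.

140.9°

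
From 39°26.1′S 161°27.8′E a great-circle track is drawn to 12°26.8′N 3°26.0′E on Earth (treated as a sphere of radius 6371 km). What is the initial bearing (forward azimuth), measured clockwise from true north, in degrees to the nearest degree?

222°

With φ₁ = -0.6883, φ₂ = 0.2172, Δλ = -2.7581 rad, the forward-azimuth formula gives
θ = atan2( sin Δλ cos φ₂ , cos φ₁ sin φ₂ − sin φ₁ cos φ₂ cos Δλ ) = atan2(-0.3653, -0.4088) = -138.21°.
Adding 360° brings this into [0°, 360°): 222°.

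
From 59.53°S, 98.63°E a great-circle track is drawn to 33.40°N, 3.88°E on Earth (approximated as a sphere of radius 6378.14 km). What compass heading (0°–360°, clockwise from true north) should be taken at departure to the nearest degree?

285°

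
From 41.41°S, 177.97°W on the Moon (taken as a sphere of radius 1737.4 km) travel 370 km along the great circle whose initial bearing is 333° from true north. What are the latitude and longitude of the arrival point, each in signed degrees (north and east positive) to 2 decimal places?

-30.35°, 175.65°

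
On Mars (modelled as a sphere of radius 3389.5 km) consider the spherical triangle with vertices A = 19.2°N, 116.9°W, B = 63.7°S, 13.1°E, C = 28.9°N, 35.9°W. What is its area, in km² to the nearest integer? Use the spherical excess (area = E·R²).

Side lengths (central angles): a = 1.7505, b = 1.2784, c = 2.1698 rad; semiperimeter s = 2.5993.
By l'Huilier's theorem, tan(E/4) = √[tan(s/2) tan((s−a)/2) tan((s−b)/2) tan((s−c)/2)], giving spherical excess E = 1.9334 rad.
Area = E·R² = 1.9334 × (3389.5)² ≈ 22212268 km².

22212268 km²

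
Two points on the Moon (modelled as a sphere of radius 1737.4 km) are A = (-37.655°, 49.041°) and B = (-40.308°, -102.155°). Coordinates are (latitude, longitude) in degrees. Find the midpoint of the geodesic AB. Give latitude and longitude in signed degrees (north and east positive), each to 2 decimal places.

The central angle between A and B is δ = 1.7050 rad.
With f = 0.5, the slerp weights are sin((1−f)δ)/sin δ = 0.7598 and sin(fδ)/sin δ = 0.7598.
Weighted sum of the unit vectors: (0.7598)·(0.5190,0.5979,-0.6109) + (0.7598)·(-0.1606,-0.7455,-0.6469) = (0.2723, -0.1121, -0.9557).
Converting back: φ = atan2(z, √(x²+y²)) = -72.87°, λ = atan2(y, x) = -22.38°.

-72.87°, -22.38°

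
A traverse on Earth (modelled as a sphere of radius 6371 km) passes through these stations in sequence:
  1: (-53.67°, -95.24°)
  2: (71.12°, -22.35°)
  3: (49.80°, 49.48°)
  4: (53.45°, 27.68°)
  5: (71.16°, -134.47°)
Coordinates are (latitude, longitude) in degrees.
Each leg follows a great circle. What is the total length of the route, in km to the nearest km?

26866 km

Leg 1→2: central angle 2.3545 rad, distance 15000.2 km.
Leg 2→3: central angle 0.6635 rad, distance 4227.2 km.
Leg 3→4: central angle 0.2436 rad, distance 1551.8 km.
Leg 4→5: central angle 0.9554 rad, distance 6087.1 km.
Total: 15000.2 + 4227.2 + 1551.8 + 6087.1 ≈ 26866 km.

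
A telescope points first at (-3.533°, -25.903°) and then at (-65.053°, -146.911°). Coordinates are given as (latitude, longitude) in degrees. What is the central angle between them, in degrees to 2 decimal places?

99.26°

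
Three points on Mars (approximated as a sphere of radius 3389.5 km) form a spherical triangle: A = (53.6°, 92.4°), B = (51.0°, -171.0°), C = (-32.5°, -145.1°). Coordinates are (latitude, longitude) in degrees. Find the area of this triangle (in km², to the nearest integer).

Side lengths (central angles): a = 1.5109, b = 2.3481, c = 0.9489 rad; semiperimeter s = 2.4039.
By l'Huilier's theorem, tan(E/4) = √[tan(s/2) tan((s−a)/2) tan((s−b)/2) tan((s−c)/2)], giving spherical excess E = 0.6948 rad.
Area = E·R² = 0.6948 × (3389.5)² ≈ 7982246 km².

7982246 km²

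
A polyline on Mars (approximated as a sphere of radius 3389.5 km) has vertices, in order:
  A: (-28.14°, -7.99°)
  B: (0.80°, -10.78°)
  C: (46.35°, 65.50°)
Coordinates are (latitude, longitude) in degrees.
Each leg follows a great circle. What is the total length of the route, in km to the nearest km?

6451 km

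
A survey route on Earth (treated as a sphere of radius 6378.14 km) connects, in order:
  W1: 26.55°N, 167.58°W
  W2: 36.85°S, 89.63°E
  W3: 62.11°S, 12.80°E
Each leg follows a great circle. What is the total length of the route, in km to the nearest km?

18620 km

Leg W1→W2: central angle 2.0114 rad, distance 12829.3 km.
Leg W2→W3: central angle 0.9080 rad, distance 5791.2 km.
Total: 12829.3 + 5791.2 ≈ 18620 km.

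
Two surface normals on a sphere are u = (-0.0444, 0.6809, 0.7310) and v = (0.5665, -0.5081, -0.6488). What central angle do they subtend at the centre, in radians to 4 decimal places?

u·v = -0.8454; |u| = 1.0000, |v| = 1.0000.
cos θ = (u·v)/(|u||v|) = -0.8454, so θ = 2.5781 rad.

2.5781 rad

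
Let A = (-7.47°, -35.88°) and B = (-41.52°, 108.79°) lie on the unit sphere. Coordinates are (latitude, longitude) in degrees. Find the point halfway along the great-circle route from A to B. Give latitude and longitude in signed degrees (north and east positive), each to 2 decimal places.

-53.98°, 12.80°

The central angle between A and B is δ = 2.1170 rad.
With f = 0.5, the slerp weights are sin((1−f)δ)/sin δ = 1.0201 and sin(fδ)/sin δ = 1.0201.
Weighted sum of the unit vectors: (1.0201)·(0.8034,-0.5811,-0.1300) + (1.0201)·(-0.2412,0.7088,-0.6629) = (0.5735, 0.1303, -0.8088).
Converting back: φ = atan2(z, √(x²+y²)) = -53.98°, λ = atan2(y, x) = 12.80°.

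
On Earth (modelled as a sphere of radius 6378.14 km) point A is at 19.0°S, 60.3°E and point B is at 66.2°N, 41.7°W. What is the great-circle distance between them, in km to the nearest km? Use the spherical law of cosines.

12486 km

Let φ₁ = -0.3316 rad, φ₂ = 1.1554 rad, and Δλ = -1.7802 rad.
cos c = sin φ₁ sin φ₂ + cos φ₁ cos φ₂ cos Δλ = (-0.3256)(0.9150) + (0.9455)(0.4035)(-0.2079) = -0.37721,
so c = arccos(-0.37721) = 1.95758 rad.
Distance = R·c = 6378.14 × 1.9576 ≈ 12486 km.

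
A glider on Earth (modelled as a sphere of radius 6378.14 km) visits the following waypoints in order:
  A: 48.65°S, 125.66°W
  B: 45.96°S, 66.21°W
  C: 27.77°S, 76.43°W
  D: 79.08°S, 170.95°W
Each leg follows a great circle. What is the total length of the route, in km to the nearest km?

Leg A→B: central angle 0.6871 rad, distance 4382.6 km.
Leg B→C: central angle 0.3474 rad, distance 2215.6 km.
Leg C→D: central angle 1.1104 rad, distance 7082.5 km.
Total: 4382.6 + 2215.6 + 7082.5 ≈ 13681 km.

13681 km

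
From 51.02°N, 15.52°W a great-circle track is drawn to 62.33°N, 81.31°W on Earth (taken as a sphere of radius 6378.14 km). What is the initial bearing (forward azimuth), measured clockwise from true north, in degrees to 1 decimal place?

Δλ = -65.790° = -1.1483 rad.
y = sin Δλ · cos φ₂ = (-0.9120)(0.4644) = -0.4235
x = cos φ₁ sin φ₂ − sin φ₁ cos φ₂ cos Δλ = (0.6290)(0.8856) − (0.7774)(0.4644)(0.4101) = 0.4091
θ = atan2(y, x) = -46.00°; adding 360° gives 314.0°.

314.0°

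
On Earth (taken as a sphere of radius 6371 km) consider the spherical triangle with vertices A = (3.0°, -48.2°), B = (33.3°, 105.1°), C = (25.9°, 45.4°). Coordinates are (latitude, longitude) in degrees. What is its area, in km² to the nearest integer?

Side lengths (central angles): a = 0.9031, b = 1.6043, c = 2.3702 rad; semiperimeter s = 2.4388.
By l'Huilier's theorem, tan(E/4) = √[tan(s/2) tan((s−a)/2) tan((s−b)/2) tan((s−c)/2)], giving spherical excess E = 0.7904 rad.
Area = E·R² = 0.7904 × (6371)² ≈ 32084015 km².

32084015 km²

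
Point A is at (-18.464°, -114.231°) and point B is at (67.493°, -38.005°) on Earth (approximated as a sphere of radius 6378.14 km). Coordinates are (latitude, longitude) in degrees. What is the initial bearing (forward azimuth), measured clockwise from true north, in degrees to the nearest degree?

With φ₁ = -0.3223, φ₂ = 1.1780, Δλ = 1.3304 rad, the forward-azimuth formula gives
θ = atan2( sin Δλ cos φ₂ , cos φ₁ sin φ₂ − sin φ₁ cos φ₂ cos Δλ ) = atan2(0.3718, 0.9051) = 22.33°.
So the initial bearing is 22°.

22°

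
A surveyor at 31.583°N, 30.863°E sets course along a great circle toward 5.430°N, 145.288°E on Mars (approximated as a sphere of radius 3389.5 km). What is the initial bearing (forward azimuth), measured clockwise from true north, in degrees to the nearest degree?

Δλ = 114.425° = 1.9971 rad.
y = sin Δλ · cos φ₂ = (0.9105)(0.9955) = 0.9064
x = cos φ₁ sin φ₂ − sin φ₁ cos φ₂ cos Δλ = (0.8519)(0.0946) − (0.5237)(0.9955)(-0.4135) = 0.2962
θ = atan2(y, x) = 71.90°, so the bearing is 72°.

72°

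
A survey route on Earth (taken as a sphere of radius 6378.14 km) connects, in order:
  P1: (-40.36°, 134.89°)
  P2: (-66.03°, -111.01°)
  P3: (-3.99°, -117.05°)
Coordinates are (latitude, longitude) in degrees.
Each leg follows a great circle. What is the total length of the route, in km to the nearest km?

13854 km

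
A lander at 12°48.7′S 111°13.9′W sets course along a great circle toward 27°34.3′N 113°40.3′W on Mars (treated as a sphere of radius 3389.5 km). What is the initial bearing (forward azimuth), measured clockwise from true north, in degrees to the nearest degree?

357°

With φ₁ = -0.2236, φ₂ = 0.4812, Δλ = -0.0426 rad, the forward-azimuth formula gives
θ = atan2( sin Δλ cos φ₂ , cos φ₁ sin φ₂ − sin φ₁ cos φ₂ cos Δλ ) = atan2(-0.0377, 0.6477) = -3.33°.
Adding 360° brings this into [0°, 360°): 357°.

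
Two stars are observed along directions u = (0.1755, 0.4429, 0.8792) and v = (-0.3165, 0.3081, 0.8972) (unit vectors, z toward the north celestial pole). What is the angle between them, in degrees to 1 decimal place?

29.6°

u·v = 0.8697; |u| = 1.0000, |v| = 1.0000.
cos θ = (u·v)/(|u||v|) = 0.8697, so θ = 29.6°.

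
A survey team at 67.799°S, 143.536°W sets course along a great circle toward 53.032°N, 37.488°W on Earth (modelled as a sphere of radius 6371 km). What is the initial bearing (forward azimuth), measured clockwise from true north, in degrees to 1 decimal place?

75.6°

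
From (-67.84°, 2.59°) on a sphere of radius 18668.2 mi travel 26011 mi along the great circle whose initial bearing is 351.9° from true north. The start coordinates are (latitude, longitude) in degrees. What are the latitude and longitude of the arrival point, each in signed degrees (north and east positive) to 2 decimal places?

Angular distance δ = d/R = 26011/18668.2 = 1.39333 rad; initial bearing θ = 6.1418 rad.
sin φ₂ = sin φ₁ cos δ + cos φ₁ sin δ cos θ = (-0.9261)(0.1765) + (0.3772)(0.9843)(0.9900) = 0.2041, so φ₂ = 11.78°.
Δλ = atan2(sin θ sin δ cos φ₁, cos δ − sin φ₁ sin φ₂) = atan2(-0.0523, 0.3655) = -8.144°.
λ₂ = 2.590° − 8.144° = -5.55°.

11.78°, -5.55°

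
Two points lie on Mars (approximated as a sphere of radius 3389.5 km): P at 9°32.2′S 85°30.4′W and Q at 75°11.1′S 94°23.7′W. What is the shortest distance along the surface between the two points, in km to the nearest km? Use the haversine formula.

With latitudes φ₁ = -9.537°, φ₂ = -75.185° and longitude difference Δλ = -8.888°:
Haversine: a = sin²(Δφ/2) + cos φ₁ cos φ₂ sin²(Δλ/2) = 0.2938 + (0.9862)(0.2557)(0.0060) = 0.29535.
Central angle c = 2·arcsin(√a) = 1.14910 rad.
Distance = R·c = 3389.5 × 1.1491 ≈ 3895 km.

3895 km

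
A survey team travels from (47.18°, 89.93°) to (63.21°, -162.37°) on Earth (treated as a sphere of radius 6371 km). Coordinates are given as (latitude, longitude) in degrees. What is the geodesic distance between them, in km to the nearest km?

6208 km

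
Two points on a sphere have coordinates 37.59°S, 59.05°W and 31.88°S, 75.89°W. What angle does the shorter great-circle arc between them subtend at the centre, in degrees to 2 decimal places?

14.94°

In radians: φ₁ = -0.6561, φ₂ = -0.5564, Δλ = -16.840° = -0.2939 rad.
cos c = sin φ₁ sin φ₂ + cos φ₁ cos φ₂ cos Δλ = (-0.6100)(-0.5281) + (0.7924)(0.8492)(0.9571) = 0.96618,
so c = arccos(0.96618) = 0.26080 rad.
So the angular separation is 14.94°.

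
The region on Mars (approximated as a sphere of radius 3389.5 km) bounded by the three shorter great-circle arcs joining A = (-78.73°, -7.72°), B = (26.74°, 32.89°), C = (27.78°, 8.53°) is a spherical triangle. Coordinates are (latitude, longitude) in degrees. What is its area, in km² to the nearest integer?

5927066 km²

Side lengths (central angles): a = 0.3778, b = 1.8662, c = 1.8847 rad; semiperimeter s = 2.0643.
By l'Huilier's theorem, tan(E/4) = √[tan(s/2) tan((s−a)/2) tan((s−b)/2) tan((s−c)/2)], giving spherical excess E = 0.5159 rad.
Area = E·R² = 0.5159 × (3389.5)² ≈ 5927066 km².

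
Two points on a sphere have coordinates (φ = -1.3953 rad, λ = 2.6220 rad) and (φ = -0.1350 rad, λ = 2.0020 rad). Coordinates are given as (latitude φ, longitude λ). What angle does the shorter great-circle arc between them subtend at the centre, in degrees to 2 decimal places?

74.14°

In radians: φ₁ = -1.3953, φ₂ = -0.1350, Δλ = -35.523° = -0.6200 rad.
Haversine: a = sin²(Δφ/2) + cos φ₁ cos φ₂ sin²(Δλ/2) = 0.3472 + (0.1746)(0.9909)(0.0931) = 0.36333.
Central angle c = 2·arcsin(√a) = 1.29394 rad.
So the angular separation is 74.14°.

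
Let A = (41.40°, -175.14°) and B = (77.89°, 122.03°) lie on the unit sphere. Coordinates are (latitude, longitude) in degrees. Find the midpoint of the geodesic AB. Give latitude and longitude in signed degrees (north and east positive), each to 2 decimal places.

62.14°, 172.42°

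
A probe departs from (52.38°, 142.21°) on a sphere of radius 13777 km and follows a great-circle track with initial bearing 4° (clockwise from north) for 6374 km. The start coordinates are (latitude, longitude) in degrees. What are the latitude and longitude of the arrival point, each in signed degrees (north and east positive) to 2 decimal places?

Angular distance δ = d/R = 6374/13777 = 0.46266 rad; initial bearing θ = 0.0698 rad.
sin φ₂ = sin φ₁ cos δ + cos φ₁ sin δ cos θ = (0.7921)(0.8949) + (0.6104)(0.4463)(0.9976) = 0.9806, so φ₂ = 78.69°.
Δλ = atan2(sin θ sin δ cos φ₁, cos δ − sin φ₁ sin φ₂) = atan2(0.0190, 0.1182) = 9.137°.
λ₂ = 142.210° + 9.137° = 151.35°.

78.69°, 151.35°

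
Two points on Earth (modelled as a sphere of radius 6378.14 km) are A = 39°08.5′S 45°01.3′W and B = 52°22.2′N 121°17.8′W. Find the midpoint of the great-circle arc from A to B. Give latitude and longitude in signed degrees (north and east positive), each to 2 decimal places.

8.35°, -77.82°

Central angle δ = 1.9688 rad. Interpolating on the sphere with fraction f = 0.5:
P = [sin((1−f)δ)·A + sin(fδ)·B] / sin δ = 0.9036·A + 0.9036·B in Cartesian coordinates,
giving P = (0.2088, -0.9671, 0.1452), i.e. latitude 8.35°, longitude -77.82°.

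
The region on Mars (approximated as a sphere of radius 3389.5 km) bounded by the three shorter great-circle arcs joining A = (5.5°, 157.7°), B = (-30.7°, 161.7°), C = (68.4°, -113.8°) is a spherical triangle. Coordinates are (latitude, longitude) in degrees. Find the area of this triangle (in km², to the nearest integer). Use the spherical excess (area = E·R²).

Side lengths (central angles): a = 2.0312, b = 1.4719, c = 0.6353 rad; semiperimeter s = 2.0693.
By l'Huilier's theorem, tan(E/4) = √[tan(s/2) tan((s−a)/2) tan((s−b)/2) tan((s−c)/2)], giving spherical excess E = 0.3695 rad.
Area = E·R² = 0.3695 × (3389.5)² ≈ 4245408 km².

4245408 km²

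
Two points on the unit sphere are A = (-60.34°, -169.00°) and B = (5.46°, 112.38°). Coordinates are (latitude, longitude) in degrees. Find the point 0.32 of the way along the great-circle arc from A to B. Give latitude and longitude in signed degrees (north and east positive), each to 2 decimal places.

-45.39°, 149.40°

Central angle δ = 1.5563 rad. Interpolating on the sphere with fraction f = 0.32:
P = [sin((1−f)δ)·A + sin(fδ)·B] / sin δ = 0.8716·A + 0.4777·B in Cartesian coordinates,
giving P = (-0.6045, 0.3574, -0.7119), i.e. latitude -45.39°, longitude 149.40°.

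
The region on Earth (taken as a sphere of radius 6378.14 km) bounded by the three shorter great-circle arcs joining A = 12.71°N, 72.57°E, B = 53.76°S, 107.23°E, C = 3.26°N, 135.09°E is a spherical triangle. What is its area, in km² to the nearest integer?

Side lengths (central angles): a = 1.0748, b = 1.0906, c = 1.2694 rad; semiperimeter s = 1.7174.
By l'Huilier's theorem, tan(E/4) = √[tan(s/2) tan((s−a)/2) tan((s−b)/2) tan((s−c)/2)], giving spherical excess E = 0.6686 rad.
Area = E·R² = 0.6686 × (6378.14)² ≈ 27199404 km².

27199404 km²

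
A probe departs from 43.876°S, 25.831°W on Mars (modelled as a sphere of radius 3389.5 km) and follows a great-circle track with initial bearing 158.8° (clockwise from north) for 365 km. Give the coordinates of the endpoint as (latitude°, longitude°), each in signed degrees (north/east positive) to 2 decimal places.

Angular distance δ = d/R = 365/3389.5 = 0.10769 rad; initial bearing θ = 2.7716 rad.
sin φ₂ = sin φ₁ cos δ + cos φ₁ sin δ cos θ = (-0.6931)(0.9942) + (0.7208)(0.1075)(-0.9323) = -0.7613, so φ₂ = -49.58°.
Δλ = atan2(sin θ sin δ cos φ₁, cos δ − sin φ₁ sin φ₂) = atan2(0.0280, 0.4665) = 3.437°.
λ₂ = -25.831° + 3.437° = -22.39°.

-49.58°, -22.39°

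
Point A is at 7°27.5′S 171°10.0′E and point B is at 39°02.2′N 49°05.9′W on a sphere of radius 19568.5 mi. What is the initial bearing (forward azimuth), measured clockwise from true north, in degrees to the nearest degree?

Δλ = 139.735° = 2.4388 rad.
y = sin Δλ · cos φ₂ = (0.6463)(0.7767) = 0.5020
x = cos φ₁ sin φ₂ − sin φ₁ cos φ₂ cos Δλ = (0.9915)(0.6298) − (-0.1298)(0.7767)(-0.7631) = 0.5476
θ = atan2(y, x) = 42.52°, so the bearing is 43°.

43°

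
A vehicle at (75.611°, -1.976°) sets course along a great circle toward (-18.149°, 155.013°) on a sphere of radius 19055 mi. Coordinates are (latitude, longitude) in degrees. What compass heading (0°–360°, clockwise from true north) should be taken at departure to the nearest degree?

26°

Δλ = 156.989° = 2.7400 rad.
y = sin Δλ · cos φ₂ = (0.3909)(0.9502) = 0.3715
x = cos φ₁ sin φ₂ − sin φ₁ cos φ₂ cos Δλ = (0.2485)(-0.3115) − (0.9686)(0.9502)(-0.9204) = 0.7698
θ = atan2(y, x) = 25.76°, so the bearing is 26°.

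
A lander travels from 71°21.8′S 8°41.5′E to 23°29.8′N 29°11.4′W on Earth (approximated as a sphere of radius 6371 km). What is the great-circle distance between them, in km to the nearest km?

10944 km

Let φ₁ = -1.2455 rad, φ₂ = 0.4101 rad, and Δλ = -0.6612 rad.
Haversine: a = sin²(Δφ/2) + cos φ₁ cos φ₂ sin²(Δλ/2) = 0.5424 + (0.3196)(0.9171)(0.1054) = 0.57324.
Central angle c = 2·arcsin(√a) = 1.71780 rad.
Distance = R·c = 6371 × 1.7178 ≈ 10944 km.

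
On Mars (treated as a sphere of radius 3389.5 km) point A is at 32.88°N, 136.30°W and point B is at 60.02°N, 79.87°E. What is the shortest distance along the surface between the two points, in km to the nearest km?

4877 km

Let φ₁ = 0.5739 rad, φ₂ = 1.0475 rad, and Δλ = -2.5103 rad.
Haversine: a = sin²(Δφ/2) + cos φ₁ cos φ₂ sin²(Δλ/2) = 0.0551 + (0.8398)(0.4997)(0.9036) = 0.43426.
Central angle c = 2·arcsin(√a) = 1.43894 rad.
Distance = R·c = 3389.5 × 1.4389 ≈ 4877 km.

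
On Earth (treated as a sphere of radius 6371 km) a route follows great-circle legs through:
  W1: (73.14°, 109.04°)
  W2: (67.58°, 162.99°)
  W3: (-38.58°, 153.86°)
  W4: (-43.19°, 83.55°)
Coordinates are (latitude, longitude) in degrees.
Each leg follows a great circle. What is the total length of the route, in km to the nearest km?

Leg W1→W2: central angle 0.3183 rad, distance 2027.8 km.
Leg W2→W3: central angle 1.8568 rad, distance 11829.5 km.
Leg W3→W4: central angle 0.9035 rad, distance 5756.4 km.
Total: 2027.8 + 11829.5 + 5756.4 ≈ 19614 km.

19614 km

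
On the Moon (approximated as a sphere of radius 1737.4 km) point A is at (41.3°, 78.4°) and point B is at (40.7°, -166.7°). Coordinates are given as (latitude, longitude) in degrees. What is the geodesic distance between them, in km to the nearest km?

Let φ₁ = 0.7208 rad, φ₂ = 0.7103 rad, and Δλ = 2.0054 rad.
cos c = sin φ₁ sin φ₂ + cos φ₁ cos φ₂ cos Δλ = (0.6600)(0.6521) + (0.7513)(0.7581)(-0.4210) = 0.19058,
so c = arccos(0.19058) = 1.37904 rad.
Distance = R·c = 1737.4 × 1.3790 ≈ 2396 km.

2396 km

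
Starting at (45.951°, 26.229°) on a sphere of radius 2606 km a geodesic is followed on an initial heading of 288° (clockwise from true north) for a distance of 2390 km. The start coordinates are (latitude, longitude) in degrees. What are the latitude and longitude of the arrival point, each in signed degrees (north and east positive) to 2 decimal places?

37.42°, -45.69°

Angular distance δ = d/R = 2390/2606 = 0.91711 rad; initial bearing θ = 5.0265 rad.
sin φ₂ = sin φ₁ cos δ + cos φ₁ sin δ cos θ = (0.7187)(0.6081) + (0.6953)(0.7939)(0.3090) = 0.6076, so φ₂ = 37.42°.
Δλ = atan2(sin θ sin δ cos φ₁, cos δ − sin φ₁ sin φ₂) = atan2(-0.5249, 0.1714) = -71.919°.
λ₂ = 26.229° − 71.919° = -45.69°.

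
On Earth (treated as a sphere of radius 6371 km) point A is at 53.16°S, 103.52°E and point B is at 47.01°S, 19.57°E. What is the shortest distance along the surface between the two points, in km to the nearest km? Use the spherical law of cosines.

5678 km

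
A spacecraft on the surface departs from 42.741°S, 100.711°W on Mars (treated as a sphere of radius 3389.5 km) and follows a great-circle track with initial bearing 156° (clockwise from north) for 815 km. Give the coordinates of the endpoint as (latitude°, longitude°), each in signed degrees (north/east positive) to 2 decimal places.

Angular distance δ = d/R = 815/3389.5 = 0.24045 rad; initial bearing θ = 2.7227 rad.
sin φ₂ = sin φ₁ cos δ + cos φ₁ sin δ cos θ = (-0.6787)(0.9712) + (0.7344)(0.2381)(-0.9135) = -0.8189, so φ₂ = -54.98°.
Δλ = atan2(sin θ sin δ cos φ₁, cos δ − sin φ₁ sin φ₂) = atan2(0.0711, 0.4154) = 9.717°.
λ₂ = -100.711° + 9.717° = -90.99°.

-54.98°, -90.99°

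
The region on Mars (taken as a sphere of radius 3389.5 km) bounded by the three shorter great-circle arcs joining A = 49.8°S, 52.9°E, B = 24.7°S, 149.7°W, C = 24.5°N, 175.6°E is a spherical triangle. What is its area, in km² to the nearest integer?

18209901 km²

Side lengths (central angles): a = 1.0398, b = 2.2576, c = 1.7949 rad; semiperimeter s = 2.5461.
By l'Huilier's theorem, tan(E/4) = √[tan(s/2) tan((s−a)/2) tan((s−b)/2) tan((s−c)/2)], giving spherical excess E = 1.5850 rad.
Area = E·R² = 1.5850 × (3389.5)² ≈ 18209901 km².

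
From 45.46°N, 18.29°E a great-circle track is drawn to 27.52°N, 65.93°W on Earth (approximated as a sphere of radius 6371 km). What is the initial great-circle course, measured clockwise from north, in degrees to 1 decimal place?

286.4°

With φ₁ = 0.7934, φ₂ = 0.4803, Δλ = -1.4699 rad, the forward-azimuth formula gives
θ = atan2( sin Δλ cos φ₂ , cos φ₁ sin φ₂ − sin φ₁ cos φ₂ cos Δλ ) = atan2(-0.8823, 0.2604) = -73.56°.
Adding 360° brings this into [0°, 360°): 286.4°.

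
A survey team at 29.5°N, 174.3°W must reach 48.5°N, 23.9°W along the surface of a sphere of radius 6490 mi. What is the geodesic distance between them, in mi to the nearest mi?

Let φ₁ = 0.5149 rad, φ₂ = 0.8465 rad, and Δλ = 2.6250 rad.
Haversine: a = sin²(Δφ/2) + cos φ₁ cos φ₂ sin²(Δλ/2) = 0.0272 + (0.8704)(0.6626)(0.9347) = 0.56632.
Central angle c = 2·arcsin(√a) = 1.70384 rad.
Distance = R·c = 6490 × 1.7038 ≈ 11058 mi.

11058 mi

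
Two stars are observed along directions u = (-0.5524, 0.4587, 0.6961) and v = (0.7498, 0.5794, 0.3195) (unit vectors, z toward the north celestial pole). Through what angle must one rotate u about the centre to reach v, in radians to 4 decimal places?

1.4967 rad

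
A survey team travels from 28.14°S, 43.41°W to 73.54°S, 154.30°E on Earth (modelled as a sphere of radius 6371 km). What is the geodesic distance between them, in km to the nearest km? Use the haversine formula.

8632 km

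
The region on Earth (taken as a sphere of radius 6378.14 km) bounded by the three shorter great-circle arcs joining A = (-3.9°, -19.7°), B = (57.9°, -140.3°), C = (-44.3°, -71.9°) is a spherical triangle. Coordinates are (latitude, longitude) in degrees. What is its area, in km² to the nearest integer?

Side lengths (central angles): a = 2.0394, b = 1.0643, c = 1.9044 rad; semiperimeter s = 2.5041.
By l'Huilier's theorem, tan(E/4) = √[tan(s/2) tan((s−a)/2) tan((s−b)/2) tan((s−c)/2)], giving spherical excess E = 1.6608 rad.
Area = E·R² = 1.6608 × (6378.14)² ≈ 67563284 km².

67563284 km²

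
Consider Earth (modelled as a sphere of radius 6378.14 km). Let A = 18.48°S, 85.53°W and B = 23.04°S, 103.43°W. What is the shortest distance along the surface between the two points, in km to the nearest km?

1930 km

Let φ₁ = -0.3225 rad, φ₂ = -0.4021 rad, and Δλ = -0.3124 rad.
cos c = sin φ₁ sin φ₂ + cos φ₁ cos φ₂ cos Δλ = (-0.3170)(-0.3914) + (0.9484)(0.9202)(0.9516) = 0.95459,
so c = arccos(0.95459) = 0.30253 rad.
Distance = R·c = 6378.14 × 0.3025 ≈ 1930 km.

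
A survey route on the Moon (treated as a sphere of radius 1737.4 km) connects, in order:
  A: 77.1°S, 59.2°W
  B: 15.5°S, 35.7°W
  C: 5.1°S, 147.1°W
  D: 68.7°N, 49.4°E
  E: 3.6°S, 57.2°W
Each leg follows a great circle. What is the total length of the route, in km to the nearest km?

11723 km

Leg A→B: central angle 1.0953 rad, distance 1903.0 km.
Leg B→C: central angle 1.9034 rad, distance 3306.9 km.
Leg C→D: central angle 2.0150 rad, distance 3500.9 km.
Leg D→E: central angle 1.7336 rad, distance 3011.9 km.
Total: 1903.0 + 3306.9 + 3500.9 + 3011.9 ≈ 11723 km.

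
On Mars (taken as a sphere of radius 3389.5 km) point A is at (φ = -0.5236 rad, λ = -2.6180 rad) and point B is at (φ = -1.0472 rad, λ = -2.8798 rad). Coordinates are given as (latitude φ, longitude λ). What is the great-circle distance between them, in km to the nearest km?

1872 km

With latitudes φ₁ = -30.000°, φ₂ = -60.000° and longitude difference Δλ = -15.000°:
Haversine: a = sin²(Δφ/2) + cos φ₁ cos φ₂ sin²(Δλ/2) = 0.0670 + (0.8660)(0.5000)(0.0170) = 0.07436.
Central angle c = 2·arcsin(√a) = 0.55239 rad.
Distance = R·c = 3389.5 × 0.5524 ≈ 1872 km.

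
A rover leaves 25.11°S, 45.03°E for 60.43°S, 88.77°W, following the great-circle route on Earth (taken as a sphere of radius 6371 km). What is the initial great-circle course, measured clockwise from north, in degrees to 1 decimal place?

200.9°

With φ₁ = -0.4383, φ₂ = -1.0547, Δλ = -2.3353 rad, the forward-azimuth formula gives
θ = atan2( sin Δλ cos φ₂ , cos φ₁ sin φ₂ − sin φ₁ cos φ₂ cos Δλ ) = atan2(-0.3562, -0.9325) = -159.10°.
Adding 360° brings this into [0°, 360°): 200.9°.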